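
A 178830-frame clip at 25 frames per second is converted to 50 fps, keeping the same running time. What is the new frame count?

Target frames = source frames × (target rate / source rate) = 178830 × (50)/(25) = 178830 × 2 = 357660.

357660 frames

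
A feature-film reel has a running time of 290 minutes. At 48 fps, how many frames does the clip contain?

835200 frames

290 min = 17400 s.
Frames = 17400 × 48 = 835200.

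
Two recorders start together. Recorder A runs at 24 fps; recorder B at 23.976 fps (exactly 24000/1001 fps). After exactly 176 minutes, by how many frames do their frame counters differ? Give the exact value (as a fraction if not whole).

176 min = 10560 s.
A emits 24 × 10560 = 253440 frames; B emits 24000/1001 × 10560 = 23040000/91.
Difference = 23040/91 frames (≈ 253.1868); B is behind A.

23040/91 frames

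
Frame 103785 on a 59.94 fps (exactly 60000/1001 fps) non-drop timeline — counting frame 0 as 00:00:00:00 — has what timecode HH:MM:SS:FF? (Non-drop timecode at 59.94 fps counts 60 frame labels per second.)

00:28:49:45

103785 ÷ 60 = 1729 full seconds, remainder 45 frames.
1729 s = 0 h 28 min 49 s.
Timecode: 00:28:49:45.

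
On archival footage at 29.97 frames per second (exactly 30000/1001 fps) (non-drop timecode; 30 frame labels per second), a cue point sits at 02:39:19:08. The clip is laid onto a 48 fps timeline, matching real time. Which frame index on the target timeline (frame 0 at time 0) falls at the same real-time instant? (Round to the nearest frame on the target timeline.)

Source frame index: (2×3600 + 39×60 + 19) × 30 + 8 = 286778.
Real time: 286778 / (30000/1001) = 143532389/15000 s.
Target frame: (143532389/15000) × (48) = 287064778/625 ≈ 459303.645 → 459304.

frame 459304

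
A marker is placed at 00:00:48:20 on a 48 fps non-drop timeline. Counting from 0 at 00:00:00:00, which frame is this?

Total seconds to the label: (0 × 3600 + 0 × 60 + 48) = 48.
Frame index = 48 × 48 + 20 = 2324.

frame 2324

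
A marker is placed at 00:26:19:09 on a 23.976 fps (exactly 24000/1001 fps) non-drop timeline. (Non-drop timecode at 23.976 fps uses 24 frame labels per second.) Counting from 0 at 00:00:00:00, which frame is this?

Total seconds to the label: (0 × 3600 + 26 × 60 + 19) = 1579.
Frame index = 1579 × 24 + 9 = 37905.

frame 37905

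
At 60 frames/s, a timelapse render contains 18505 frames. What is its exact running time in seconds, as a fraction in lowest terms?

Running time = 18505 ÷ (60) = 18505 × 1/60 = 3701/12 s.

3701/12 seconds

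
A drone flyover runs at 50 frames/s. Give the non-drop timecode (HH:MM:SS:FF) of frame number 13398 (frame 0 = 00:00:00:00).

00:04:27:48

13398 ÷ 50 = 267 full seconds, remainder 48 frames.
267 s = 0 h 4 min 27 s.
Timecode: 00:04:27:48.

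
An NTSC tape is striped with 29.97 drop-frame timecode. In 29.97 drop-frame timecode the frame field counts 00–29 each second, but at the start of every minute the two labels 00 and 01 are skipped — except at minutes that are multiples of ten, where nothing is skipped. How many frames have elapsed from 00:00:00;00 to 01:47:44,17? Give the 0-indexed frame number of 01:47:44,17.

193743

Complete 10-minute blocks: 10, each 17982 frames → 179820.
Remaining 7 whole minutes in the current block: 1800 + 6 × 1798 = 12588 frames.
Within the current minute: 44 × 30 + 17 − 2 = 1335 (labels ;00/;01 skipped at this minute). Total = 179820 + 12588 + 1335 = 193743.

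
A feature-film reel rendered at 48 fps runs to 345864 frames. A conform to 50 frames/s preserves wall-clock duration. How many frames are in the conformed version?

360275 frames

Target frames = source frames × (target rate / source rate) = 345864 × (50)/(48) = 345864 × 25/24 = 360275.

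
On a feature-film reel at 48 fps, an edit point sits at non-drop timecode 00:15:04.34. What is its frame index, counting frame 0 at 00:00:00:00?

Total seconds to the label: (0 × 3600 + 15 × 60 + 4) = 904.
Frame index = 904 × 48 + 34 = 43426.

43426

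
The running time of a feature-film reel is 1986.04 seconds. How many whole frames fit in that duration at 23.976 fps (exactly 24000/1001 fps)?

Frames = 1986.04 × 24000/1001 = 6809280/143 ≈ 47617.3427.
Complete frames: 47617.

47617 frames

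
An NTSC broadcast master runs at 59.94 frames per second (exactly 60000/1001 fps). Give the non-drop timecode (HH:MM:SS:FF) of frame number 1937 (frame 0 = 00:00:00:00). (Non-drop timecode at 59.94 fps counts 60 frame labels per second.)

1937 ÷ 60 = 32 full seconds, remainder 17 frames.
32 s = 0 h 0 min 32 s.
Timecode: 00:00:32:17.

00:00:32:17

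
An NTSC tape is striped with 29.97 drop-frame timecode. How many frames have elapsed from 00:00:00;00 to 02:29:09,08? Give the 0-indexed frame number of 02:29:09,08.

268208

Complete 10-minute blocks: 14, each 17982 frames → 251748.
Remaining 9 whole minutes in the current block: 1800 + 8 × 1798 = 16184 frames.
Within the current minute: 9 × 30 + 8 − 2 = 276 (labels ;00/;01 skipped at this minute). Total = 251748 + 16184 + 276 = 268208.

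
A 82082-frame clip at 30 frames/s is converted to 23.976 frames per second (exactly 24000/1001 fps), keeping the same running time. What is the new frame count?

65600 frames

Target frames = source frames × (target rate / source rate) = 82082 × (24000/1001)/(30) = 82082 × 800/1001 = 65600.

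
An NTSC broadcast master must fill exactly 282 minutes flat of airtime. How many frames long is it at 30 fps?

282 min = 16920 s.
Frames = 16920 × 30 = 507600.

507600 frames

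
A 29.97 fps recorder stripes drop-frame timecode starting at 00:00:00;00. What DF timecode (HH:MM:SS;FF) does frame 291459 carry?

Each 10-minute DF block holds 10 × 60 × 30 − 9 × 2 = 17982 frames. 291459 ÷ 17982 → 16 full blocks, remainder 3747.
Within the partial block the first minute is 1800 frames and each further minute 1798, so 2 further minute boundaries passed. Total skipped labels = 18 × 16 + 2 × 2 = 292.
Non-drop label index = 291459 + 292 = 291751; at 30 labels/s that is 02:42:05:01, i.e. DF 02:42:05;01.

02:42:05;01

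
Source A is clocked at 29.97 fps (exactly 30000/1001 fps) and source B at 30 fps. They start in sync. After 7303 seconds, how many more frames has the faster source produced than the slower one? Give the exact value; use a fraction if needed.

A emits 30000/1001 × 7303 = 219090000/1001 frames; B emits 30 × 7303 = 219090.
Difference = 219090/1001 frames (≈ 218.8711); B is ahead of A.

219090/1001 frames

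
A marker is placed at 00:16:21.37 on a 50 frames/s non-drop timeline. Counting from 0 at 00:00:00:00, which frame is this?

Total seconds to the label: (0 × 3600 + 16 × 60 + 21) = 981.
Frame index = 981 × 50 + 37 = 49087.

frame 49087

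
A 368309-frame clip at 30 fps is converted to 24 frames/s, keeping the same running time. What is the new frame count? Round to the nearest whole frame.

Frames at target rate = 368309 × (24) / (30) = 1473236/5 ≈ 294647.200.
Nearest whole frame: 294647.

294647 frames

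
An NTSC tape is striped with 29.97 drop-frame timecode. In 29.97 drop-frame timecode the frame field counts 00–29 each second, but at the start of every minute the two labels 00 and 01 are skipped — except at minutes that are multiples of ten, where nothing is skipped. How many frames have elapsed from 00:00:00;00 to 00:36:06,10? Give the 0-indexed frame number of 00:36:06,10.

64924

As if non-drop at 30 labels/s: (0 × 3600 + 36 × 60 + 6) × 30 + 10 = 64990.
Minute boundaries passed: 36; those not divisible by 10: 36 − 3 = 33; dropped labels = 2 × 33 = 66.
Actual frame index = 64990 − 66 = 64924.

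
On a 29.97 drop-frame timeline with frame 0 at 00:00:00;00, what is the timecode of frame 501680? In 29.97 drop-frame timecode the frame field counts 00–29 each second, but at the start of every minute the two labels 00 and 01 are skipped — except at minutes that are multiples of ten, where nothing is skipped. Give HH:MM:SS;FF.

04:38:59;12

Ten DF minutes hold 17982 frames, so frame 501680 lies in block 27 (frames 485514–503495) with 16166 frames into that block.
The block's first minute is 1800 frames and the rest 1798 each; 16166 frames reaches minute 8, so 27 × 18 + 8 × 2 = 502 labels have been skipped so far.
Adding those back, label number 501680 + 502 = 502182 at 30 labels/s is 16739 s + 12 f = 4 h 38 min 59 s frame 12, i.e. 04:38:59;12.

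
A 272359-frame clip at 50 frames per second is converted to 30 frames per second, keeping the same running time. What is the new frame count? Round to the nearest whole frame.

Frames at target rate = 272359 × (30) / (50) = 817077/5 ≈ 163415.400.
Nearest whole frame: 163415.

163415 frames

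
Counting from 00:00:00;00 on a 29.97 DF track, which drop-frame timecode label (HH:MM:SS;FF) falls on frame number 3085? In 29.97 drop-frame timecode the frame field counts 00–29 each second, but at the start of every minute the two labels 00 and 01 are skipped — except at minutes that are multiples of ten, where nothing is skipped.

Each 10-minute DF block holds 10 × 60 × 30 − 9 × 2 = 17982 frames. 3085 ÷ 17982 → 0 full blocks, remainder 3085.
Within the partial block the first minute is 1800 frames and each further minute 1798, so 1 further minute boundary passed. Total skipped labels = 18 × 0 + 2 × 1 = 2.
Non-drop label index = 3085 + 2 = 3087; at 30 labels/s that is 00:01:42:27, i.e. DF 00:01:42;27.

00:01:42;27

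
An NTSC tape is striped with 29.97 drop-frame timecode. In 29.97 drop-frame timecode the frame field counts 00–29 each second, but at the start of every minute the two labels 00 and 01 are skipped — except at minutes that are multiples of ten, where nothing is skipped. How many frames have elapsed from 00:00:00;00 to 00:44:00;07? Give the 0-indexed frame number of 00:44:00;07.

79127

As if non-drop at 30 labels/s: (0 × 3600 + 44 × 60 + 0) × 30 + 7 = 79207.
Minute boundaries passed: 44; those not divisible by 10: 44 − 4 = 40; dropped labels = 2 × 40 = 80.
Actual frame index = 79207 − 80 = 79127.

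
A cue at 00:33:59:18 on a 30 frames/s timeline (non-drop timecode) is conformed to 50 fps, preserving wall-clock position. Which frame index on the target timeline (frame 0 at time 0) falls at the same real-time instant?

Source frame index: (0×3600 + 33×60 + 59) × 30 + 18 = 61188.
Real time: 61188 / (30) = 10198/5 s.
Target frame: (10198/5) × (50) = 101980.

frame 101980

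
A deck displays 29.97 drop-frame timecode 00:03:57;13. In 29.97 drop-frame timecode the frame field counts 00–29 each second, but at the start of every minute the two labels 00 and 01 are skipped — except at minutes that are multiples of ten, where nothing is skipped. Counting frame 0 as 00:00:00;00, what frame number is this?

Complete 10-minute blocks: 0, each 17982 frames → 0.
Remaining 3 whole minutes in the current block: 1800 + 2 × 1798 = 5396 frames.
Within the current minute: 57 × 30 + 13 − 2 = 1721 (labels ;00/;01 skipped at this minute). Total = 0 + 5396 + 1721 = 7117.

7117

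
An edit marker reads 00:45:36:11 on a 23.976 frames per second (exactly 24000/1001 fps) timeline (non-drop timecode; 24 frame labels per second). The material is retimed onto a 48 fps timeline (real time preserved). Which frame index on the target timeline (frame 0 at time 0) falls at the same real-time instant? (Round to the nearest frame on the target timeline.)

Source frame index: (0×3600 + 45×60 + 36) × 24 + 11 = 65675.
Real time: 65675 / (24000/1001) = 2629627/960 s.
Target frame: (2629627/960) × (48) = 2629627/20 ≈ 131481.350 → 131481.

frame 131481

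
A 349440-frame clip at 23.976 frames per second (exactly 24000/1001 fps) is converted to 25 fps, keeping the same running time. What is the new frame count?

364364 frames

Target frames = source frames × (target rate / source rate) = 349440 × (25)/(24000/1001) = 349440 × 1001/960 = 364364.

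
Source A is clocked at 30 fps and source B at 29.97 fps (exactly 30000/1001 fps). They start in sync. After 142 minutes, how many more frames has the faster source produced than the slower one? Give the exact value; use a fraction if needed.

255600/1001 frames

142 min = 8520 s.
A emits 30 × 8520 = 255600 frames; B emits 30000/1001 × 8520 = 255600000/1001.
Difference = 255600/1001 frames (≈ 255.3447); B is behind A.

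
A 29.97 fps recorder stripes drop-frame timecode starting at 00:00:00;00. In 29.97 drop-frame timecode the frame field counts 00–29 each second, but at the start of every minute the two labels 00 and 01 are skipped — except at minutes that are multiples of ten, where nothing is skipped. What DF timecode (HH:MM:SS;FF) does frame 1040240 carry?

Ten DF minutes hold 17982 frames, so frame 1040240 lies in block 57 (frames 1024974–1042955) with 15266 frames into that block.
The block's first minute is 1800 frames and the rest 1798 each; 15266 frames reaches minute 8, so 57 × 18 + 8 × 2 = 1042 labels have been skipped so far.
Adding those back, label number 1040240 + 1042 = 1041282 at 30 labels/s is 34709 s + 12 f = 9 h 38 min 29 s frame 12, i.e. 09:38:29;12.

09:38:29;12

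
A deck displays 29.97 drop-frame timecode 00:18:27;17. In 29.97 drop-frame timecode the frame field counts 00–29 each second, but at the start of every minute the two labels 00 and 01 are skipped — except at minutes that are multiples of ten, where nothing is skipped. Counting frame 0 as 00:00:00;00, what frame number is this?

Complete 10-minute blocks: 1, each 17982 frames → 17982.
Remaining 8 whole minutes in the current block: 1800 + 7 × 1798 = 14386 frames.
Within the current minute: 27 × 30 + 17 − 2 = 825 (labels ;00/;01 skipped at this minute). Total = 17982 + 14386 + 825 = 33193.

33193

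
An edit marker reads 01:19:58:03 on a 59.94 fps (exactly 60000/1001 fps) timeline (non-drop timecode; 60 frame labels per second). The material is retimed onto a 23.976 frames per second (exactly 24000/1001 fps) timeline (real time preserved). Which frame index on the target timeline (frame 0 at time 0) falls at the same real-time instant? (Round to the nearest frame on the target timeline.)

frame 115153

Source frame index: (1×3600 + 19×60 + 58) × 60 + 3 = 287883.
Real time: 287883 / (60000/1001) = 96056961/20000 s.
Target frame: (96056961/20000) × (24000/1001) = 575766/5 ≈ 115153.200 → 115153.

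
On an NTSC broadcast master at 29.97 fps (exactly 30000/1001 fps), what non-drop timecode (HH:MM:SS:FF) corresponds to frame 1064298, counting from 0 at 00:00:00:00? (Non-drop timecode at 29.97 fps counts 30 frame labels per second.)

09:51:16:18

1064298 ÷ 30 = 35476 full seconds, remainder 18 frames.
35476 s = 9 h 51 min 16 s.
Timecode: 09:51:16:18.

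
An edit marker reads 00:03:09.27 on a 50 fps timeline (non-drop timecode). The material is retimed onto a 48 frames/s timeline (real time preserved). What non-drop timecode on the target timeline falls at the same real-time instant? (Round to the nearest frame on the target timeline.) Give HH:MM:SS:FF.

00:03:09:26

Source frame index: (0×3600 + 3×60 + 9) × 50 + 27 = 9477.
Real time: 9477 / (50) = 9477/50 s.
Target frame: (9477/50) × (48) = 227448/25 ≈ 9097.920 → 9098.
At 48 labels/s: frame 9098 → 00:03:09:26.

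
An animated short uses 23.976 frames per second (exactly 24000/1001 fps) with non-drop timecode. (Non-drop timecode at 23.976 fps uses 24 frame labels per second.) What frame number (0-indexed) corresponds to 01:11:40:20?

Total seconds to the label: (1 × 3600 + 11 × 60 + 40) = 4300.
Frame index = 4300 × 24 + 20 = 103220.

103220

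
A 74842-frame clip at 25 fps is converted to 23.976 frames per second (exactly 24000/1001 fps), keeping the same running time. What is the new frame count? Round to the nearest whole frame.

71777 frames

Frames at target rate = 74842 × (24000/1001) / (25) = 71848320/1001 ≈ 71776.543.
Nearest whole frame: 71777.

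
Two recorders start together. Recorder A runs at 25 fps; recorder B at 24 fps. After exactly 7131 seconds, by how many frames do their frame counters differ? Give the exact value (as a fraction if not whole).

A emits 25 × 7131 = 178275 frames; B emits 24 × 7131 = 171144.
Difference = 7131 frames; B is behind A.

7131 frames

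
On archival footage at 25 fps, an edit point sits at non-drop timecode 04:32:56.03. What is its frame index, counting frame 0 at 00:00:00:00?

409403

Total seconds to the label: (4 × 3600 + 32 × 60 + 56) = 16376.
Frame index = 16376 × 25 + 3 = 409403.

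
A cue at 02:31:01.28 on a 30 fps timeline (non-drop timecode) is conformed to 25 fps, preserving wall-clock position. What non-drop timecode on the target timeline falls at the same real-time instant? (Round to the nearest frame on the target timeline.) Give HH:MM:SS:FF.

Source frame index: (2×3600 + 31×60 + 1) × 30 + 28 = 271858.
Real time: 271858 / (30) = 135929/15 s.
Target frame: (135929/15) × (25) = 679645/3 ≈ 226548.333 → 226548.
At 25 labels/s: frame 226548 → 02:31:01:23.

02:31:01:23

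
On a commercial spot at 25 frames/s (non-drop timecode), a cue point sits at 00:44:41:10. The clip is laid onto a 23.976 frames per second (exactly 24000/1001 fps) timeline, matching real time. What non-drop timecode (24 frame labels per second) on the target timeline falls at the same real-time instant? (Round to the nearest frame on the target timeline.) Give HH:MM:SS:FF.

00:44:38:17

Source frame index: (0×3600 + 44×60 + 41) × 25 + 10 = 67035.
Real time: 67035 / (25) = 13407/5 s.
Target frame: (13407/5) × (24000/1001) = 64353600/1001 ≈ 64289.311 → 64289.
At 24 labels/s: frame 64289 → 00:44:38:17.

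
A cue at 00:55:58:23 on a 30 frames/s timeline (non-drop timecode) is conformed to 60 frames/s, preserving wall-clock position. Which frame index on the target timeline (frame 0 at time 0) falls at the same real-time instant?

Source frame index: (0×3600 + 55×60 + 58) × 30 + 23 = 100763.
Real time: 100763 / (30) = 100763/30 s.
Target frame: (100763/30) × (60) = 201526.

frame 201526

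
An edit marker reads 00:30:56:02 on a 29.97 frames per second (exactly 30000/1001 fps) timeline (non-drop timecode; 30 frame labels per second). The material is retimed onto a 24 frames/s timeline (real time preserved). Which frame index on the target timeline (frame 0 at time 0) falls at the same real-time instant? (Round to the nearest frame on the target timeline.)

frame 44590

Source frame index: (0×3600 + 30×60 + 56) × 30 + 2 = 55682.
Real time: 55682 / (30000/1001) = 27868841/15000 s.
Target frame: (27868841/15000) × (24) = 27868841/625 ≈ 44590.146 → 44590.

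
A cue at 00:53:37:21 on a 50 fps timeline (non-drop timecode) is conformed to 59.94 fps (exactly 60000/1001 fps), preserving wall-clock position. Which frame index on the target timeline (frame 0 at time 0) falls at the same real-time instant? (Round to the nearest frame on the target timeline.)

frame 192852

Source frame index: (0×3600 + 53×60 + 37) × 50 + 21 = 160871.
Real time: 160871 / (50) = 160871/50 s.
Target frame: (160871/50) × (60000/1001) = 193045200/1001 ≈ 192852.348 → 192852.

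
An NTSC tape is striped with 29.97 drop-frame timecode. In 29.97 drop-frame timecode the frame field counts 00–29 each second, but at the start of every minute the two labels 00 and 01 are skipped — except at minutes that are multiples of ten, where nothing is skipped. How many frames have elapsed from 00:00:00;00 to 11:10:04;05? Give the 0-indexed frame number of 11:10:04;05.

1204919

Complete 10-minute blocks: 67, each 17982 frames → 1204794.
Remaining 0 whole minutes in the current block: 0 frames.
Within the current minute: 4 × 30 + 5 = 125. Total = 1204794 + 0 + 125 = 1204919.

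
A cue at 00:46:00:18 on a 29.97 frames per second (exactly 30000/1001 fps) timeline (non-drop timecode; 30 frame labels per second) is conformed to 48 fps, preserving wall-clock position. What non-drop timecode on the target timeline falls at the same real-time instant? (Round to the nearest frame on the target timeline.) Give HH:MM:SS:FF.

Source frame index: (0×3600 + 46×60 + 0) × 30 + 18 = 82818.
Real time: 82818 / (30000/1001) = 13816803/5000 s.
Target frame: (13816803/5000) × (48) = 82900818/625 ≈ 132641.309 → 132641.
At 48 labels/s: frame 132641 → 00:46:03:17.

00:46:03:17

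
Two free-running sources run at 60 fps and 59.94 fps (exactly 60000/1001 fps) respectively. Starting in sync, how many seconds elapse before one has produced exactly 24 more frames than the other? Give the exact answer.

400.4 seconds

The gap grows by |60000/1001 − 60| = 60/1001 frames per second.
Time for a 24-frame gap: 24 ÷ (60/1001) = 400.4 s.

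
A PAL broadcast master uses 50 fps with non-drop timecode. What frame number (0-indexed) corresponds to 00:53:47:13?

161363

Total seconds to the label: (0 × 3600 + 53 × 60 + 47) = 3227.
Frame index = 3227 × 50 + 13 = 161363.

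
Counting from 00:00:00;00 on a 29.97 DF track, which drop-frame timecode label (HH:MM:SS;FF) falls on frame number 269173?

02:29:41;13

Ten DF minutes hold 17982 frames, so frame 269173 lies in block 14 (frames 251748–269729) with 17425 frames into that block.
The block's first minute is 1800 frames and the rest 1798 each; 17425 frames reaches minute 9, so 14 × 18 + 9 × 2 = 270 labels have been skipped so far.
Adding those back, label number 269173 + 270 = 269443 at 30 labels/s is 8981 s + 13 f = 2 h 29 min 41 s frame 13, i.e. 02:29:41;13.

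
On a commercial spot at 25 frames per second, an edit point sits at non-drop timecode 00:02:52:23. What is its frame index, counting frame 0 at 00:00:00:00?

frame 4323

Total seconds to the label: (0 × 3600 + 2 × 60 + 52) = 172.
Frame index = 172 × 25 + 23 = 4323.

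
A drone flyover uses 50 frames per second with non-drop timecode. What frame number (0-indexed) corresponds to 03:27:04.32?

frame 621232

Total seconds to the label: (3 × 3600 + 27 × 60 + 4) = 12424.
Frame index = 12424 × 50 + 32 = 621232.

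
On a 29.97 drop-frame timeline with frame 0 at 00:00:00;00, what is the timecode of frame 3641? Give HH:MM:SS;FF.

00:02:01;15

Ten DF minutes hold 17982 frames, so frame 3641 lies in block 0 (frames 0–17981) with 3641 frames into that block.
The block's first minute is 1800 frames and the rest 1798 each; 3641 frames reaches minute 2, so 0 × 18 + 2 × 2 = 4 labels have been skipped so far.
Adding those back, label number 3641 + 4 = 3645 at 30 labels/s is 121 s + 15 f = 0 h 2 min 1 s frame 15, i.e. 00:02:01;15.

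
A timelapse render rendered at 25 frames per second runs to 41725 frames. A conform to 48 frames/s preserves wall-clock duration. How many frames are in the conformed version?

80112 frames

Frames at target rate = 41725 × (48) / (25) = 80112.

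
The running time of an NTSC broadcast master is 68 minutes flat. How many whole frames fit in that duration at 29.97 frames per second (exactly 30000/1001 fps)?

122277 frames

68 min = 4080 s.
Frames = 4080 × 30000/1001 = 122400000/1001 ≈ 122277.7223.
Complete frames: 122277.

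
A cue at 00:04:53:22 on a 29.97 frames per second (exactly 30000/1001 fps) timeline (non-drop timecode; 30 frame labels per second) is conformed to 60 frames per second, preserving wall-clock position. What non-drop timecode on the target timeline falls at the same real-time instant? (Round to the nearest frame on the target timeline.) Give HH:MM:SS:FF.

Source frame index: (0×3600 + 4×60 + 53) × 30 + 22 = 8812.
Real time: 8812 / (30000/1001) = 2205203/7500 s.
Target frame: (2205203/7500) × (60) = 2205203/125 ≈ 17641.624 → 17642.
At 60 labels/s: frame 17642 → 00:04:54:02.

00:04:54:02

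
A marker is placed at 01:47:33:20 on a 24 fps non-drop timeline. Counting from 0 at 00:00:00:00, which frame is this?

154892

Total seconds to the label: (1 × 3600 + 47 × 60 + 33) = 6453.
Frame index = 6453 × 24 + 20 = 154892.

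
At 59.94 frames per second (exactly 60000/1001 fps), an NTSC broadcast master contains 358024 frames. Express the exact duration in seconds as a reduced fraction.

Running time = 358024 ÷ (60000/1001) = 358024 × 1001/60000 = 44797753/7500 s.

44797753/7500 seconds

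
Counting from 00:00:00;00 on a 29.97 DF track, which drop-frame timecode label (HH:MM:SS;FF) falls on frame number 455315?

Ten DF minutes hold 17982 frames, so frame 455315 lies in block 25 (frames 449550–467531) with 5765 frames into that block.
The block's first minute is 1800 frames and the rest 1798 each; 5765 frames reaches minute 3, so 25 × 18 + 3 × 2 = 456 labels have been skipped so far.
Adding those back, label number 455315 + 456 = 455771 at 30 labels/s is 15192 s + 11 f = 4 h 13 min 12 s frame 11, i.e. 04:13:12;11.

04:13:12;11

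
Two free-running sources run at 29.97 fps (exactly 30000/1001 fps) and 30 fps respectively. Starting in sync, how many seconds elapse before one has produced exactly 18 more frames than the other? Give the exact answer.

600.6 seconds

The gap grows by |30 − 30000/1001| = 30/1001 frames per second.
Time for a 18-frame gap: 18 ÷ (30/1001) = 600.6 s.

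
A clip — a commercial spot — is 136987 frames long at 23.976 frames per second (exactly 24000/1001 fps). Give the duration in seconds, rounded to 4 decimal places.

5713.4995 seconds

Running time = 136987 × 1001/24000 = 137123987/24000 s ≈ 5713.4995 s.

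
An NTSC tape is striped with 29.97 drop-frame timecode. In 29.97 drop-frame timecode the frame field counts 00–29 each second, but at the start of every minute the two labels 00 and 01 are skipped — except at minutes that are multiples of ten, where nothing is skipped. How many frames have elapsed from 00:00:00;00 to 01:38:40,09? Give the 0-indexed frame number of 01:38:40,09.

177431

As if non-drop at 30 labels/s: (1 × 3600 + 38 × 60 + 40) × 30 + 9 = 177609.
Minute boundaries passed: 98; those not divisible by 10: 98 − 9 = 89; dropped labels = 2 × 89 = 178.
Actual frame index = 177609 − 178 = 177431.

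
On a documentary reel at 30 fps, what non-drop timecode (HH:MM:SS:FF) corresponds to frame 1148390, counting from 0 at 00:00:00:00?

10:37:59:20

1148390 ÷ 30 = 38279 full seconds, remainder 20 frames.
38279 s = 10 h 37 min 59 s.
Timecode: 10:37:59:20.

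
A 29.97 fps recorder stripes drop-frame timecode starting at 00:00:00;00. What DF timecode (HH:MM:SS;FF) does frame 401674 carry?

Each 10-minute DF block holds 10 × 60 × 30 − 9 × 2 = 17982 frames. 401674 ÷ 17982 → 22 full blocks, remainder 6070.
Within the partial block the first minute is 1800 frames and each further minute 1798, so 3 further minute boundaries passed. Total skipped labels = 18 × 22 + 2 × 3 = 402.
Non-drop label index = 401674 + 402 = 402076; at 30 labels/s that is 03:43:22:16, i.e. DF 03:43:22;16.

03:43:22;16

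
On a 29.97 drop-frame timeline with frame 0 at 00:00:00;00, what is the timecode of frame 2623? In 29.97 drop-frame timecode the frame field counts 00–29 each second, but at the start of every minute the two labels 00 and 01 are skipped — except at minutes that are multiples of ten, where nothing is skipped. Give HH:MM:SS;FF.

Ten DF minutes hold 17982 frames, so frame 2623 lies in block 0 (frames 0–17981) with 2623 frames into that block.
The block's first minute is 1800 frames and the rest 1798 each; 2623 frames reaches minute 1, so 0 × 18 + 1 × 2 = 2 labels have been skipped so far.
Adding those back, label number 2623 + 2 = 2625 at 30 labels/s is 87 s + 15 f = 0 h 1 min 27 s frame 15, i.e. 00:01:27;15.

00:01:27;15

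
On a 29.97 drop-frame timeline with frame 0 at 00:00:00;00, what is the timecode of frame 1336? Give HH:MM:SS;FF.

00:00:44;16

Each 10-minute DF block holds 10 × 60 × 30 − 9 × 2 = 17982 frames. 1336 ÷ 17982 → 0 full blocks, remainder 1336.
Within the partial block the first minute is 1800 frames and each further minute 1798, so 0 further minute boundaries passed. Total skipped labels = 18 × 0 + 2 × 0 = 0.
Non-drop label index = 1336 + 0 = 1336; at 30 labels/s that is 00:00:44:16, i.e. DF 00:00:44;16.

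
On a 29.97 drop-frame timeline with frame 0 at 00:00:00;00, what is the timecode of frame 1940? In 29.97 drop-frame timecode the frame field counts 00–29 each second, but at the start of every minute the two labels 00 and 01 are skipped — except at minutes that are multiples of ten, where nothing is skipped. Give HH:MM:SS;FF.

00:01:04;22

Ten DF minutes hold 17982 frames, so frame 1940 lies in block 0 (frames 0–17981) with 1940 frames into that block.
The block's first minute is 1800 frames and the rest 1798 each; 1940 frames reaches minute 1, so 0 × 18 + 1 × 2 = 2 labels have been skipped so far.
Adding those back, label number 1940 + 2 = 1942 at 30 labels/s is 64 s + 22 f = 0 h 1 min 4 s frame 22, i.e. 00:01:04;22.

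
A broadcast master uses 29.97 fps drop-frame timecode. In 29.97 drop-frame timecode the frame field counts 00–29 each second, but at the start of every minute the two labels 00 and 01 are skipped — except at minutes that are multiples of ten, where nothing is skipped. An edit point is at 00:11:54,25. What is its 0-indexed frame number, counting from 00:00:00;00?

Complete 10-minute blocks: 1, each 17982 frames → 17982.
Remaining 1 whole minute in the current block: 1800 + 0 × 1798 = 1800 frames.
Within the current minute: 54 × 30 + 25 − 2 = 1643 (labels ;00/;01 skipped at this minute). Total = 17982 + 1800 + 1643 = 21425.

21425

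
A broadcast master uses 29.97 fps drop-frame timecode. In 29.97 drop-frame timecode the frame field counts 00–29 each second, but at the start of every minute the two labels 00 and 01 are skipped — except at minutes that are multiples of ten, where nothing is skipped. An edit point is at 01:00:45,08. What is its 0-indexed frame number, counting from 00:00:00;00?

109250

As if non-drop at 30 labels/s: (1 × 3600 + 0 × 60 + 45) × 30 + 8 = 109358.
Minute boundaries passed: 60; those not divisible by 10: 60 − 6 = 54; dropped labels = 2 × 54 = 108.
Actual frame index = 109358 − 108 = 109250.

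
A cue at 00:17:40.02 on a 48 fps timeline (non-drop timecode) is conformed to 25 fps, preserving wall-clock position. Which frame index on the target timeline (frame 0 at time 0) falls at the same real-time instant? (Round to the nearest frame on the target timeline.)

frame 26501

Source frame index: (0×3600 + 17×60 + 40) × 48 + 2 = 50882.
Real time: 50882 / (48) = 25441/24 s.
Target frame: (25441/24) × (25) = 636025/24 ≈ 26501.042 → 26501.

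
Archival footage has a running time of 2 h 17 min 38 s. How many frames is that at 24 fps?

198192 frames

2 h 17 min 38 s = 8258 s.
Frames = 8258 × 24 = 198192.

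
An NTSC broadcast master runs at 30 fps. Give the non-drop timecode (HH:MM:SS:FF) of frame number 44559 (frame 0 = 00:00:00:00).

44559 ÷ 30 = 1485 full seconds, remainder 9 frames.
1485 s = 0 h 24 min 45 s.
Timecode: 00:24:45:09.

00:24:45:09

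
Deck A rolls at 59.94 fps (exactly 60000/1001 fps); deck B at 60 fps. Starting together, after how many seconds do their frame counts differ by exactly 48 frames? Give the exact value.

The gap grows by |60 − 60000/1001| = 60/1001 frames per second.
Time for a 48-frame gap: 48 ÷ (60/1001) = 800.8 s.

800.8 seconds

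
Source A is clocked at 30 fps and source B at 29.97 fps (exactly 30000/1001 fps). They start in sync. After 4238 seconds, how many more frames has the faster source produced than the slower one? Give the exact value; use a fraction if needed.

A emits 30 × 4238 = 127140 frames; B emits 30000/1001 × 4238 = 9780000/77.
Difference = 9780/77 frames (≈ 127.0130); B is behind A.

9780/77 frames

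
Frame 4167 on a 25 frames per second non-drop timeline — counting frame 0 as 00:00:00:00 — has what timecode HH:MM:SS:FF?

4167 ÷ 25 = 166 full seconds, remainder 17 frames.
166 s = 0 h 2 min 46 s.
Timecode: 00:02:46:17.

00:02:46:17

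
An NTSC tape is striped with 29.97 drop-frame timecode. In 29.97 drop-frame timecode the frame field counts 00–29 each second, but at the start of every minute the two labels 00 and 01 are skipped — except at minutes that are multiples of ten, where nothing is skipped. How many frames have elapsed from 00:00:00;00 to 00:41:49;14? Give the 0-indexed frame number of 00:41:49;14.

Complete 10-minute blocks: 4, each 17982 frames → 71928.
Remaining 1 whole minute in the current block: 1800 + 0 × 1798 = 1800 frames.
Within the current minute: 49 × 30 + 14 − 2 = 1482 (labels ;00/;01 skipped at this minute). Total = 71928 + 1800 + 1482 = 75210.

75210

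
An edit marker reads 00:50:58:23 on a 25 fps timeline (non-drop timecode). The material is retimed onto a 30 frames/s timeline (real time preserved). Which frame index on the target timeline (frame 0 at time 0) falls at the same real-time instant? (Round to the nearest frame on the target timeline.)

frame 91768

Source frame index: (0×3600 + 50×60 + 58) × 25 + 23 = 76473.
Real time: 76473 / (25) = 76473/25 s.
Target frame: (76473/25) × (30) = 458838/5 ≈ 91767.600 → 91768.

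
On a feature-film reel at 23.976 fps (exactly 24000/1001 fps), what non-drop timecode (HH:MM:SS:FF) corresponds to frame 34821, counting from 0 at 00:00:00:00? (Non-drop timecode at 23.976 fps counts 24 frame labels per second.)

34821 ÷ 24 = 1450 full seconds, remainder 21 frames.
1450 s = 0 h 24 min 10 s.
Timecode: 00:24:10:21.

00:24:10:21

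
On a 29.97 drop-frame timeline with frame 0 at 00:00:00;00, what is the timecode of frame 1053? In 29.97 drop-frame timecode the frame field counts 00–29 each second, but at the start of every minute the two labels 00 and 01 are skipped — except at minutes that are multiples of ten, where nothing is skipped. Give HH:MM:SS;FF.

00:00:35;03

Each 10-minute DF block holds 10 × 60 × 30 − 9 × 2 = 17982 frames. 1053 ÷ 17982 → 0 full blocks, remainder 1053.
Within the partial block the first minute is 1800 frames and each further minute 1798, so 0 further minute boundaries passed. Total skipped labels = 18 × 0 + 2 × 0 = 0.
Non-drop label index = 1053 + 0 = 1053; at 30 labels/s that is 00:00:35:03, i.e. DF 00:00:35;03.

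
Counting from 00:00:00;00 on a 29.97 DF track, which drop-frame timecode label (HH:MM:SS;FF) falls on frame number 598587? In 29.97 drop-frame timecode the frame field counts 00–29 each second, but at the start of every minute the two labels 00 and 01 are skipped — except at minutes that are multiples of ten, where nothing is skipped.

05:32:52;25

Each 10-minute DF block holds 10 × 60 × 30 − 9 × 2 = 17982 frames. 598587 ÷ 17982 → 33 full blocks, remainder 5181.
Within the partial block the first minute is 1800 frames and each further minute 1798, so 2 further minute boundaries passed. Total skipped labels = 18 × 33 + 2 × 2 = 598.
Non-drop label index = 598587 + 598 = 599185; at 30 labels/s that is 05:32:52:25, i.e. DF 05:32:52;25.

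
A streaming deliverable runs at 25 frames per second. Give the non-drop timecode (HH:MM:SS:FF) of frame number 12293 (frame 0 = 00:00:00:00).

12293 ÷ 25 = 491 full seconds, remainder 18 frames.
491 s = 0 h 8 min 11 s.
Timecode: 00:08:11:18.

00:08:11:18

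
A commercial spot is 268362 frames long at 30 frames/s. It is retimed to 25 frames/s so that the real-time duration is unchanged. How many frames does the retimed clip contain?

Target frames = source frames × (target rate / source rate) = 268362 × (25)/(30) = 268362 × 5/6 = 223635.

223635 frames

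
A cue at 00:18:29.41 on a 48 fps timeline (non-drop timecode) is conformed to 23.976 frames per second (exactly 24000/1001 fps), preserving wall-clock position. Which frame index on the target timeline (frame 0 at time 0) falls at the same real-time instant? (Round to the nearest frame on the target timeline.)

Source frame index: (0×3600 + 18×60 + 29) × 48 + 41 = 53273.
Real time: 53273 / (48) = 53273/48 s.
Target frame: (53273/48) × (24000/1001) = 2421500/91 ≈ 26609.890 → 26610.

frame 26610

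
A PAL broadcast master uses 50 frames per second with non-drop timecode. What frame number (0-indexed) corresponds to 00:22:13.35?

frame 66685

Total seconds to the label: (0 × 3600 + 22 × 60 + 13) = 1333.
Frame index = 1333 × 50 + 35 = 66685.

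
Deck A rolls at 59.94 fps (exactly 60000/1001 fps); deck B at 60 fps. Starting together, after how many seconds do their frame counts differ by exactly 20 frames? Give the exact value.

The gap grows by |60 − 60000/1001| = 60/1001 frames per second.
Time for a 20-frame gap: 20 ÷ (60/1001) = 1001/3 s.

1001/3 seconds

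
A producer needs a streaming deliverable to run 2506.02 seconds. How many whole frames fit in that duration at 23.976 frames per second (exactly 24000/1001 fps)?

60084 frames

Frames = 2506.02 × 24000/1001 = 5467680/91 ≈ 60084.3956.
Complete frames: 60084.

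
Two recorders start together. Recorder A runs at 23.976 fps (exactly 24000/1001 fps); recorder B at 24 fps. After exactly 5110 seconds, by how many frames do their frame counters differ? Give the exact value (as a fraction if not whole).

A emits 24000/1001 × 5110 = 17520000/143 frames; B emits 24 × 5110 = 122640.
Difference = 17520/143 frames (≈ 122.5175); B is ahead of A.

17520/143 frames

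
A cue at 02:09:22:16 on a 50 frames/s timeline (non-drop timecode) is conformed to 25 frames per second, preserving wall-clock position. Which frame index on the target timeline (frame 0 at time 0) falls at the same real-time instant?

Source frame index: (2×3600 + 9×60 + 22) × 50 + 16 = 388116.
Real time: 388116 / (50) = 194058/25 s.
Target frame: (194058/25) × (25) = 194058.

frame 194058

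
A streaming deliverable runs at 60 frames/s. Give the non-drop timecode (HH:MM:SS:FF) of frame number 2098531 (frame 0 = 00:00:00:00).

2098531 ÷ 60 = 34975 full seconds, remainder 31 frames.
34975 s = 9 h 42 min 55 s.
Timecode: 09:42:55:31.

09:42:55:31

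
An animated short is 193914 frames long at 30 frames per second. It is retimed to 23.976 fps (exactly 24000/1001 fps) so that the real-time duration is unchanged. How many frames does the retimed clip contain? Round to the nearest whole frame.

Frames at target rate = 193914 × (24000/1001) / (30) = 22161600/143 ≈ 154976.224.
Nearest whole frame: 154976.

154976 frames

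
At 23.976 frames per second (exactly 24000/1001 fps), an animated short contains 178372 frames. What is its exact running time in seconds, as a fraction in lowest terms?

Running time = 178372 ÷ (24000/1001) = 178372 × 1001/24000 = 44637593/6000 s.

44637593/6000 seconds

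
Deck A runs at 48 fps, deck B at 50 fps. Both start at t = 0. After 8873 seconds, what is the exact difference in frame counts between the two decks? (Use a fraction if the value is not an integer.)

A emits 48 × 8873 = 425904 frames; B emits 50 × 8873 = 443650.
Difference = 17746 frames; B is ahead of A.

17746 frames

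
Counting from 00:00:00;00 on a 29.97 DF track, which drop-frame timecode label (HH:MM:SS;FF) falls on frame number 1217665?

11:17:09;15

Each 10-minute DF block holds 10 × 60 × 30 − 9 × 2 = 17982 frames. 1217665 ÷ 17982 → 67 full blocks, remainder 12871.
Within the partial block the first minute is 1800 frames and each further minute 1798, so 7 further minute boundaries passed. Total skipped labels = 18 × 67 + 2 × 7 = 1220.
Non-drop label index = 1217665 + 1220 = 1218885; at 30 labels/s that is 11:17:09:15, i.e. DF 11:17:09;15.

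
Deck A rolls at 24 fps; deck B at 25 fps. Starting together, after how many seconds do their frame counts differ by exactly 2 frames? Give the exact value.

2 seconds

The gap grows by |25 − 24| = 1 frame per second.
Time for a 2-frame gap: 2 ÷ (1) = 2 s.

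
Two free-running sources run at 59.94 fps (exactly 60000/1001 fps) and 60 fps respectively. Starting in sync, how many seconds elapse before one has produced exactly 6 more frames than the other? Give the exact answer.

100.1 seconds

The gap grows by |60 − 60000/1001| = 60/1001 frames per second.
Time for a 6-frame gap: 6 ÷ (60/1001) = 100.1 s.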